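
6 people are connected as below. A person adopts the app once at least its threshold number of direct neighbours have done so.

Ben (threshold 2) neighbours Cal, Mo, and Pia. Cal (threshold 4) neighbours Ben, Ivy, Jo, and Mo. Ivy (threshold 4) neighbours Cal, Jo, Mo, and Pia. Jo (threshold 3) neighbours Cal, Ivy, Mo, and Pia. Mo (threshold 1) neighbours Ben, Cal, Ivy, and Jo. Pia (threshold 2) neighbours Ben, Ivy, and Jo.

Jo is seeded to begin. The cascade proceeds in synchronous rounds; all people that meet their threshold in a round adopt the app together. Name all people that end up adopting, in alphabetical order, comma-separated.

Round 1 — Jo adopts the app (initial).
Round 2 — checking thresholds:
  Cal: 1 of 4 neighbours < 4, holds.
  Ivy: 1 of 4 neighbours < 4, holds.
  Mo: 1 of 4 neighbours ≥ 1, adopts the app.
  Pia: 1 of 3 neighbours < 2, holds.
Round 3 — no new adoptions; cascade stops.

Jo, Mo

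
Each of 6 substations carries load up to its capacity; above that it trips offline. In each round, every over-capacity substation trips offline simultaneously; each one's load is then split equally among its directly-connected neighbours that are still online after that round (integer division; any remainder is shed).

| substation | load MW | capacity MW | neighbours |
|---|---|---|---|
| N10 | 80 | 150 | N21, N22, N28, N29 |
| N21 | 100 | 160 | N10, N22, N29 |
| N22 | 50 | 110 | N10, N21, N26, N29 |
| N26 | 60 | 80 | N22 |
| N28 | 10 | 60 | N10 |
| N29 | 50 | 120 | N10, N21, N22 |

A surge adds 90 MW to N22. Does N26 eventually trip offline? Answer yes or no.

Round 1 — N22 at 140 > 110. N22 trips offline.
  N22 sheds 140 MW to N10, N21, N26, N29: 35 each.
    N10: 80+35 = 115 ≤ 150
    N21: 100+35 = 135 ≤ 160
    N26: 60+35 = 95 > 80
    N29: 50+35 = 85 ≤ 120
Round 2 — N26 trips offline.
  N26 sheds 95 MW: no online neighbours, lost.
No further trips.

yes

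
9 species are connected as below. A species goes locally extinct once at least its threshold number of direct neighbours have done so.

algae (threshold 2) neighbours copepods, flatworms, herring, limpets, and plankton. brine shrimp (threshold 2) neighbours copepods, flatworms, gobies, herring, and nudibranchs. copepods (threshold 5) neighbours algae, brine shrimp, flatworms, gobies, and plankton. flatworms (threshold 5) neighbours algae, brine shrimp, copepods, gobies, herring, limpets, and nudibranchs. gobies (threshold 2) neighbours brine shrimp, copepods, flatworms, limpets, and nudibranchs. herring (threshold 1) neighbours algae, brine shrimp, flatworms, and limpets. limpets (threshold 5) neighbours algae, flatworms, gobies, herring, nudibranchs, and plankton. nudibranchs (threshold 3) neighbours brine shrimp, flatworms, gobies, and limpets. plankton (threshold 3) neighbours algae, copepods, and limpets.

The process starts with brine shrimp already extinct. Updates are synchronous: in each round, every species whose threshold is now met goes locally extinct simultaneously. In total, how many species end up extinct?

Round 1 — brine shrimp goes locally extinct (initial).
Round 2 — checking thresholds:
  copepods: 1 of 5 neighbours < 5, not yet.
  flatworms: 1 of 7 neighbours < 5, not yet.
  gobies: 1 of 5 neighbours < 2, not yet.
  herring: 1 of 4 neighbours ≥ 1, goes locally extinct.
  nudibranchs: 1 of 4 neighbours < 3, not yet.
Round 3 — no new extinctions; cascade stops.

2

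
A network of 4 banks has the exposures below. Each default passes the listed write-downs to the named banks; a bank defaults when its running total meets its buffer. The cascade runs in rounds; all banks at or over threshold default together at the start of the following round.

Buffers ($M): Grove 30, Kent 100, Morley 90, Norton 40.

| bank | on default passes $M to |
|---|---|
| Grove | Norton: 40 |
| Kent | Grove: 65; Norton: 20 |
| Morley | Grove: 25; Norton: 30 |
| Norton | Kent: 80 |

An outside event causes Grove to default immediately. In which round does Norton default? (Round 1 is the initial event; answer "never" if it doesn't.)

2

Round 1 — Grove defaults (initial).
  Norton: +40 → 40 ≥ 40
Round 2 — Norton defaults.
  Kent: +80 → 80 < 100
No further defaults.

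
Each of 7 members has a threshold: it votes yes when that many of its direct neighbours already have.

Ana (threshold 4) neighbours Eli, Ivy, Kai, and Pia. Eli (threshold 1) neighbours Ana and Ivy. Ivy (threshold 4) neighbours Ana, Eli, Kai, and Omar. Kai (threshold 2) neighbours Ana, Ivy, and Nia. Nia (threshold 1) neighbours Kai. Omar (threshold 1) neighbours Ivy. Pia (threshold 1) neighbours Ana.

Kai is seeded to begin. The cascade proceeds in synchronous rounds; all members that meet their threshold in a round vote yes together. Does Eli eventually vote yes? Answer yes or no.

Round 1 — Kai votes yes (initial).
Round 2 — checking thresholds:
  Ana: 1 of 4 neighbours < 4, below threshold.
  Ivy: 1 of 4 neighbours < 4, below threshold.
  Nia: 1 of 1 neighbours ≥ 1, votes yes.
Round 3 — no new yes votes; cascade stops.

no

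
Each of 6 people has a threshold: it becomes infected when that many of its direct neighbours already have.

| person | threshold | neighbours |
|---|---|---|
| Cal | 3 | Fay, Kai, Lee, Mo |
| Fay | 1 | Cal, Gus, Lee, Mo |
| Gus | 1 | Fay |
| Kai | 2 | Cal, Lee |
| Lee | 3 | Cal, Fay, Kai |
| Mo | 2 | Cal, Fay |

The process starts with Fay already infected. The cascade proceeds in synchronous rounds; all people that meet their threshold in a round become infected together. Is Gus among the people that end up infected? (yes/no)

Round 1 — Fay becomes infected (initial).
Round 2 — checking thresholds:
  Cal: 1 of 4 neighbours < 3, below threshold.
  Gus: 1 of 1 neighbours ≥ 1, becomes infected.
  Lee: 1 of 3 neighbours < 3, below threshold.
  Mo: 1 of 2 neighbours < 2, below threshold.
Round 3 — no new infections; cascade stops.

yes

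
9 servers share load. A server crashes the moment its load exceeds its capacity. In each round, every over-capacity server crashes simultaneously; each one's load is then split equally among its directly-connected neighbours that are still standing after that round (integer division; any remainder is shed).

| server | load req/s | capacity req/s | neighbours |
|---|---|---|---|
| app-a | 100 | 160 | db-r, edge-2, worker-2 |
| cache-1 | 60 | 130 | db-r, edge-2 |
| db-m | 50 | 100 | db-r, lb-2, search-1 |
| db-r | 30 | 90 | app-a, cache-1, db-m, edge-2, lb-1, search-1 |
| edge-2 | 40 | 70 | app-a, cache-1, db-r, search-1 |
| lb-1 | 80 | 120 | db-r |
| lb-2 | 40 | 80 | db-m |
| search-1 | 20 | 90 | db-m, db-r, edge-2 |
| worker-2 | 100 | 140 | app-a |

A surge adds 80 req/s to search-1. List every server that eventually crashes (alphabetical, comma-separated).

edge-2, search-1

Round 1 — search-1 at 100 > 90. search-1 crashes.
  search-1 sheds 100 req/s to db-m, db-r, edge-2: 33 each (1 lost).
    db-m: 50+33 = 83 ≤ 100
    db-r: 30+33 = 63 ≤ 90
    edge-2: 40+33 = 73 > 70
Round 2 — edge-2 crashes.
  edge-2 sheds 73 req/s to app-a, cache-1, db-r: 24 each (1 lost).
    app-a: 100+24 = 124 ≤ 160
    cache-1: 60+24 = 84 ≤ 130
    db-r: 63+24 = 87 ≤ 90
No further crashes.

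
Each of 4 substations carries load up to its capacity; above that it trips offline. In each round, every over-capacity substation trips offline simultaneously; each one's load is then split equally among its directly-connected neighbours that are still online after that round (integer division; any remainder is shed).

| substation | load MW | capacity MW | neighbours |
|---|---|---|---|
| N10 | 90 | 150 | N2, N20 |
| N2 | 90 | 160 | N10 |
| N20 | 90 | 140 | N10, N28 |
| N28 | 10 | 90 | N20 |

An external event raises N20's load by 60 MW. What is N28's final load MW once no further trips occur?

85

Round 1 — N20 at 150 > 140. N20 trips offline.
  N20 sheds 150 MW to N10, N28: 75 each.
    N10: 90+75 = 165 > 150
    N28: 10+75 = 85 ≤ 90
Round 2 — N10 trips offline.
  N10 sheds 165 MW to N2: 165 each.
    N2: 90+165 = 255 > 160
Round 3 — N2 trips offline.
  N2 sheds 255 MW: no online neighbours, lost.
No further trips.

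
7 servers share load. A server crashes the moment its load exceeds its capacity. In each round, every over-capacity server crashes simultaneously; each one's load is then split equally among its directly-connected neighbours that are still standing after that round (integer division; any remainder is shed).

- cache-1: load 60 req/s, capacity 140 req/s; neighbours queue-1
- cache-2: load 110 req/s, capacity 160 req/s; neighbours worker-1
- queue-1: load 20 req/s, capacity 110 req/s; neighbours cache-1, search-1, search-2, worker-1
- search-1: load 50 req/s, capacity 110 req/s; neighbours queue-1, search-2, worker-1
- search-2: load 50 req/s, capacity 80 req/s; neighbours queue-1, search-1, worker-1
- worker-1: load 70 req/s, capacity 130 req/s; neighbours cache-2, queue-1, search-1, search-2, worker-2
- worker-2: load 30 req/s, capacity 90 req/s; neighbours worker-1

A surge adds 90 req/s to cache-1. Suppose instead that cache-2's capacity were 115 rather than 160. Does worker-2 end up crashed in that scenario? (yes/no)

With cache-2's capacity at 115:
Round 1 — cache-1 at 150 > 140. cache-1 crashes.
  cache-1 sheds 150 req/s to queue-1: 150 each.
    queue-1: 20+150 = 170 > 110
Round 2 — queue-1 crashes.
  queue-1 sheds 170 req/s to search-1, search-2, worker-1: 56 each (2 lost).
    search-1: 50+56 = 106 ≤ 110
    search-2: 50+56 = 106 > 80
    worker-1: 70+56 = 126 ≤ 130
Round 3 — search-2 crashes.
  search-2 sheds 106 req/s to search-1, worker-1: 53 each.
    search-1: 106+53 = 159 > 110
    worker-1: 126+53 = 179 > 130
Round 4 — search-1, worker-1 crash.
  search-1 sheds 159 req/s: no online neighbours, lost.
  worker-1 sheds 179 req/s to cache-2, worker-2: 89 each (1 lost).
    cache-2: 110+89 = 199 > 115
    worker-2: 30+89 = 119 > 90
Round 5 — cache-2, worker-2 crash.
  cache-2 sheds 199 req/s: no online neighbours, lost.
  worker-2 sheds 119 req/s: no online neighbours, lost.
No further crashes.

yes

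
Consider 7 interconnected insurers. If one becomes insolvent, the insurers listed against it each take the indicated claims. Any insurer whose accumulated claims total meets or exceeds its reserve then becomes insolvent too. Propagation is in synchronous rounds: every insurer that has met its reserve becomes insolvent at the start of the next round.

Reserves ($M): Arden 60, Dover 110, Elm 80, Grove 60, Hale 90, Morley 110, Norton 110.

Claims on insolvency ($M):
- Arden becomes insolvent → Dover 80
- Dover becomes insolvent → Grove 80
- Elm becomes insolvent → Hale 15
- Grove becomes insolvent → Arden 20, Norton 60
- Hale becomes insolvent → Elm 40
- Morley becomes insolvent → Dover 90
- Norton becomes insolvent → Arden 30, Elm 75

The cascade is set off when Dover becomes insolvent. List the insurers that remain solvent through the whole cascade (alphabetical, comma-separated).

Arden, Elm, Hale, Morley, Norton

Round 1 — Dover becomes insolvent (initial).
  Grove: +80 → 80 ≥ 60
Round 2 — Grove becomes insolvent.
  Arden: +20 → 20 < 60
  Norton: +60 → 60 < 110
No further insolvencies.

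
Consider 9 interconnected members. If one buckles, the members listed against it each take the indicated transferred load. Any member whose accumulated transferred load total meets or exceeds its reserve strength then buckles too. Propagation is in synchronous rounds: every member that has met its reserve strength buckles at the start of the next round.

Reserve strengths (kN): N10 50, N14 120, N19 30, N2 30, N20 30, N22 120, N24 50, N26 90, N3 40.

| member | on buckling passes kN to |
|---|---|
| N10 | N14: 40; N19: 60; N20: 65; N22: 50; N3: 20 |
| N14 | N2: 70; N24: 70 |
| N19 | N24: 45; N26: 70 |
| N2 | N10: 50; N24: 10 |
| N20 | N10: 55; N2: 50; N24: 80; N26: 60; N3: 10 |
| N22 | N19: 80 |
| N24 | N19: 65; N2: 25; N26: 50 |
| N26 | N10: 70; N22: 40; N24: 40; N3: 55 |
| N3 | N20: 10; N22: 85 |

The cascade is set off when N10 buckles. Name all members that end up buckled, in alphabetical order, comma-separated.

Round 1 — N10 buckles (initial).
  N14: +40 → 40 < 120
  N19: +60 → 60 ≥ 30
  N20: +65 → 65 ≥ 30
  N22: +50 → 50 < 120
  N3: +20 → 20 < 40
Round 2 — N19, N20 buckle.
  N2: +50 → 50 ≥ 30
  N24: +45+80 → 125 ≥ 50
  N26: +70+60 → 130 ≥ 90
  N3: +10 → 30 < 40
Round 3 — N2, N24, N26 buckle.
  N22: +40 → 90 < 120
  N3: +55 → 85 ≥ 40
Round 4 — N3 buckles.
  N22: +85 → 175 ≥ 120
Round 5 — N22 buckles.
No further bucklings.

N10, N19, N2, N20, N22, N24, N26, N3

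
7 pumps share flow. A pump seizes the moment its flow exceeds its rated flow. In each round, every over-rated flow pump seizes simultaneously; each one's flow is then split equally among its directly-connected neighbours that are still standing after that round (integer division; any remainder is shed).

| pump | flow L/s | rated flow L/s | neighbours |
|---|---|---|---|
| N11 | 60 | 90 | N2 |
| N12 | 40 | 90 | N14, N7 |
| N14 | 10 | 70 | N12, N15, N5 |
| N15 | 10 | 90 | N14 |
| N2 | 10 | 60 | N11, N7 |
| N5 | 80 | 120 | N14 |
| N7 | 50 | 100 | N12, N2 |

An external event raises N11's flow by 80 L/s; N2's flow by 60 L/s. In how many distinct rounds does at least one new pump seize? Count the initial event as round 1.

5

Round 1 — N11 at 140 > 90; N2 at 70 > 60. N11, N2 seize.
  N11 sheds 140 L/s: no online neighbours, lost.
  N2 sheds 70 L/s to N7: 70 each.
    N7: 50+70 = 120 > 100
Round 2 — N7 seizes.
  N7 sheds 120 L/s to N12: 120 each.
    N12: 40+120 = 160 > 90
Round 3 — N12 seizes.
  N12 sheds 160 L/s to N14: 160 each.
    N14: 10+160 = 170 > 70
Round 4 — N14 seizes.
  N14 sheds 170 L/s to N15, N5: 85 each.
    N15: 10+85 = 95 > 90
    N5: 80+85 = 165 > 120
Round 5 — N15, N5 seize.
  N15 sheds 95 L/s: no online neighbours, lost.
  N5 sheds 165 L/s: no online neighbours, lost.
No further seizures.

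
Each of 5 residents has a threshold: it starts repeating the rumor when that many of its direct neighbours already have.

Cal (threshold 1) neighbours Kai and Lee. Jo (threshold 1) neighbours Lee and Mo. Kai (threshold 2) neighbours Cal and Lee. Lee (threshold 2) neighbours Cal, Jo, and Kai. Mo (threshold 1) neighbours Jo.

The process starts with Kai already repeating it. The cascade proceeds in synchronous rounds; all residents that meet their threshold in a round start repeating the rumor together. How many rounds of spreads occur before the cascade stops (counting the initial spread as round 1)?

Round 1 — Kai starts repeating the rumor (initial).
Round 2 — checking thresholds:
  Cal: 1 of 2 neighbours ≥ 1, starts repeating the rumor.
  Lee: 1 of 3 neighbours < 2, holds.
Round 3 — checking thresholds:
  Lee: 2 of 3 neighbours ≥ 2, starts repeating the rumor.
Round 4 — checking thresholds:
  Jo: 1 of 2 neighbours ≥ 1, starts repeating the rumor.
Round 5 — checking thresholds:
  Mo: 1 of 1 neighbours ≥ 1, starts repeating the rumor.
Round 6 — no new spreads; cascade stops.

5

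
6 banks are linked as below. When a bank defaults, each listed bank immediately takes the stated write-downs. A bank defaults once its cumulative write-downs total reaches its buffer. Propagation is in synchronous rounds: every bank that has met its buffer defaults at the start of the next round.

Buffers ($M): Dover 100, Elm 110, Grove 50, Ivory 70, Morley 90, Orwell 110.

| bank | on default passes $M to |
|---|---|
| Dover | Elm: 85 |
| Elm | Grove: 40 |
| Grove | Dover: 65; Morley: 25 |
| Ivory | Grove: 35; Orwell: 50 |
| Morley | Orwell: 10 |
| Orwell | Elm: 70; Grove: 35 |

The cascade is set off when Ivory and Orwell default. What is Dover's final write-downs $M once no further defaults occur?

Round 1 — Ivory, Orwell default (initial).
  Elm: +70 → 70 < 110
  Grove: +35+35 → 70 ≥ 50
Round 2 — Grove defaults.
  Dover: +65 → 65 < 100
  Morley: +25 → 25 < 90
No further defaults.

65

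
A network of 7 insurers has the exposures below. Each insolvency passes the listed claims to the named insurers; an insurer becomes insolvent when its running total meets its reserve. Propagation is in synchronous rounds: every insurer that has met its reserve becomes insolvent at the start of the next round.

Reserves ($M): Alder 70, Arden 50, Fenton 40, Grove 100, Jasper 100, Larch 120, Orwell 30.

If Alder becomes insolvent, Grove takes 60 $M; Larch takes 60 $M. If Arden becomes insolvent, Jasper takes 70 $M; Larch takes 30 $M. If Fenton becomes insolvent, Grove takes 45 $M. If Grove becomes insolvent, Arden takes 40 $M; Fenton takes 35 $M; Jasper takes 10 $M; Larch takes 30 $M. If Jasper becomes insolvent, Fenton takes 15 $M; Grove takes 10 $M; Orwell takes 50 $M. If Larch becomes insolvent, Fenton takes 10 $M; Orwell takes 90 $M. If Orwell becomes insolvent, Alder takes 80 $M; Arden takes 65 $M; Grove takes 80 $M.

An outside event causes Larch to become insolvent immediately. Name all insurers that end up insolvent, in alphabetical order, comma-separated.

Alder, Arden, Fenton, Grove, Larch, Orwell

Round 1 — Larch becomes insolvent (initial).
  Fenton: +10 → 10 < 40
  Orwell: +90 → 90 ≥ 30
Round 2 — Orwell becomes insolvent.
  Alder: +80 → 80 ≥ 70
  Arden: +65 → 65 ≥ 50
  Grove: +80 → 80 < 100
Round 3 — Alder, Arden become insolvent.
  Grove: +60 → 140 ≥ 100
  Jasper: +70 → 70 < 100
Round 4 — Grove becomes insolvent.
  Fenton: +35 → 45 ≥ 40
  Jasper: +10 → 80 < 100
Round 5 — Fenton becomes insolvent.
No further insolvencies.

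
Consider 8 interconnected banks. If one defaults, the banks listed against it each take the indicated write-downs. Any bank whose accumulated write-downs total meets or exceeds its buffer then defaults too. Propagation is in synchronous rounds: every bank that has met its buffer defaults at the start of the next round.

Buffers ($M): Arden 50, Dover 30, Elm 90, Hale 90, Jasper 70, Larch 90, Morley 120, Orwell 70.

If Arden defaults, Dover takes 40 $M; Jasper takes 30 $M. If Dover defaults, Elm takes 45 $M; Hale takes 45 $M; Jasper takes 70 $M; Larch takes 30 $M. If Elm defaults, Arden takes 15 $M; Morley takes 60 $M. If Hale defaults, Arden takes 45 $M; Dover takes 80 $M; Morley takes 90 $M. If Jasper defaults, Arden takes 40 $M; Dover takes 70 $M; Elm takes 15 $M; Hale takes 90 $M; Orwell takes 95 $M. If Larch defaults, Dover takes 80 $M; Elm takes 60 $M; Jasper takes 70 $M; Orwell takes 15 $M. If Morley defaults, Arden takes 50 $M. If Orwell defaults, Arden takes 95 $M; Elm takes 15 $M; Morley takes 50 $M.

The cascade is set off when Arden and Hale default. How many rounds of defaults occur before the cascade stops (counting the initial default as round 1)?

Round 1 — Arden, Hale default (initial).
  Dover: +40+80 → 120 ≥ 30
  Jasper: +30 → 30 < 70
  Morley: +90 → 90 < 120
Round 2 — Dover defaults.
  Elm: +45 → 45 < 90
  Jasper: +70 → 100 ≥ 70
  Larch: +30 → 30 < 90
Round 3 — Jasper defaults.
  Elm: +15 → 60 < 90
  Orwell: +95 → 95 ≥ 70
Round 4 — Orwell defaults.
  Elm: +15 → 75 < 90
  Morley: +50 → 140 ≥ 120
Round 5 — Morley defaults.
No further defaults.

5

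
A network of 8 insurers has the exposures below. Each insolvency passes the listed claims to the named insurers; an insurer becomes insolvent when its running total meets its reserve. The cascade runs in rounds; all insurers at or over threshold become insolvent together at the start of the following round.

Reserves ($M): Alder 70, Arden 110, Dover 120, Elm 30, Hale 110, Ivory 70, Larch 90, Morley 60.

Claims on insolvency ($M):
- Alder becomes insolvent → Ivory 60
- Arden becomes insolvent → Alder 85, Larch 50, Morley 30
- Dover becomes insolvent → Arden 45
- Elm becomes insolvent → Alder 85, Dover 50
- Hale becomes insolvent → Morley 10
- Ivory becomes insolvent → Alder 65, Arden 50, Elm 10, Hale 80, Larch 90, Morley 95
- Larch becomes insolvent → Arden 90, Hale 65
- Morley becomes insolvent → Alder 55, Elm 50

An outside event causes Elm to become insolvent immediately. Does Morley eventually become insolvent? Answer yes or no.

no

Round 1 — Elm becomes insolvent (initial).
  Alder: +85 → 85 ≥ 70
  Dover: +50 → 50 < 120
Round 2 — Alder becomes insolvent.
  Ivory: +60 → 60 < 70
No further insolvencies.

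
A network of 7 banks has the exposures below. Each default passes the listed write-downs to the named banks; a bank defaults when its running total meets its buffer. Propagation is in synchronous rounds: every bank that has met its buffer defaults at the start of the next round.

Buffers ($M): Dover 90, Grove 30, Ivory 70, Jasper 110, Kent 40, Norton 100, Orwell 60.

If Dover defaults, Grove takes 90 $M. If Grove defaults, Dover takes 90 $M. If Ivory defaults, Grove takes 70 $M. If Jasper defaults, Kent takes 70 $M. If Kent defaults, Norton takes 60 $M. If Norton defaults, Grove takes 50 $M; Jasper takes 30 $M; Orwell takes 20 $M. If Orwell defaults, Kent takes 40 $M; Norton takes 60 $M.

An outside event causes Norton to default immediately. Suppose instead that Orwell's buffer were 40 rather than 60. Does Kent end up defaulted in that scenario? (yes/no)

With Orwell's buffer at 40:
Round 1 — Norton defaults (initial).
  Grove: +50 → 50 ≥ 30
  Jasper: +30 → 30 < 110
  Orwell: +20 → 20 < 40
Round 2 — Grove defaults.
  Dover: +90 → 90 ≥ 90
Round 3 — Dover defaults.
No further defaults.

no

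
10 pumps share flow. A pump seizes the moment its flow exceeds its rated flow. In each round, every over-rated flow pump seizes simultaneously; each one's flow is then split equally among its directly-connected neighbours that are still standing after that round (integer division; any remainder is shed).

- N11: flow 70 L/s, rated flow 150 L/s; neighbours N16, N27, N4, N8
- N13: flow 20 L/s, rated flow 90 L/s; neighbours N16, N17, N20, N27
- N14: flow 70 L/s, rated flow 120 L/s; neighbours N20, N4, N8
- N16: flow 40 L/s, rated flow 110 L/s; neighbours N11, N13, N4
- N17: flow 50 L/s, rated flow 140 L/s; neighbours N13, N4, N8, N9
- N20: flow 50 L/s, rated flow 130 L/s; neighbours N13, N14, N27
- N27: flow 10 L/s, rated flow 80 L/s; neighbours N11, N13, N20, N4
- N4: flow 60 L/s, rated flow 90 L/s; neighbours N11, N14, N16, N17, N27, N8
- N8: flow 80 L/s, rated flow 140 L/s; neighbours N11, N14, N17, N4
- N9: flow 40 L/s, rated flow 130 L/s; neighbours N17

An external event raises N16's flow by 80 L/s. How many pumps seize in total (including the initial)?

2

Round 1 — N16 at 120 > 110. N16 seizes.
  N16 sheds 120 L/s to N11, N13, N4: 40 each.
    N11: 70+40 = 110 ≤ 150
    N13: 20+40 = 60 ≤ 90
    N4: 60+40 = 100 > 90
Round 2 — N4 seizes.
  N4 sheds 100 L/s to N11, N14, N17, N27, N8: 20 each.
    N11: 110+20 = 130 ≤ 150
    N14: 70+20 = 90 ≤ 120
    N17: 50+20 = 70 ≤ 140
    N27: 10+20 = 30 ≤ 80
    N8: 80+20 = 100 ≤ 140
No further seizures.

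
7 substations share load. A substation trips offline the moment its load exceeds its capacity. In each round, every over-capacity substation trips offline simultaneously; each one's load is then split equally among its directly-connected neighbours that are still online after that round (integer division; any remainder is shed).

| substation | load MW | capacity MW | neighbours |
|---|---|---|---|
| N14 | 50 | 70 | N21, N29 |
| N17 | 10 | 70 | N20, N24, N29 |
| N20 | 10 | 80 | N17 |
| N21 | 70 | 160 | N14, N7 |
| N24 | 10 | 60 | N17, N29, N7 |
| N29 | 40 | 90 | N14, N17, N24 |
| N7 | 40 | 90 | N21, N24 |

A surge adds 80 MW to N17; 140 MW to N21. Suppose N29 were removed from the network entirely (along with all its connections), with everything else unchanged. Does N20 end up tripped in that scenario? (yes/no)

With N29 removed:
Round 1 — N17 at 90 > 70; N21 at 210 > 160. N17, N21 trip offline.
  N17 sheds 90 MW to N20, N24: 45 each.
    N20: 10+45 = 55 ≤ 80
    N24: 10+45 = 55 ≤ 60
  N21 sheds 210 MW to N14, N7: 105 each.
    N14: 50+105 = 155 > 70
    N7: 40+105 = 145 > 90
Round 2 — N14, N7 trip offline.
  N14 sheds 155 MW: no online neighbours, lost.
  N7 sheds 145 MW to N24: 145 each.
    N24: 55+145 = 200 > 60
Round 3 — N24 trips offline.
  N24 sheds 200 MW: no online neighbours, lost.
No further trips.

no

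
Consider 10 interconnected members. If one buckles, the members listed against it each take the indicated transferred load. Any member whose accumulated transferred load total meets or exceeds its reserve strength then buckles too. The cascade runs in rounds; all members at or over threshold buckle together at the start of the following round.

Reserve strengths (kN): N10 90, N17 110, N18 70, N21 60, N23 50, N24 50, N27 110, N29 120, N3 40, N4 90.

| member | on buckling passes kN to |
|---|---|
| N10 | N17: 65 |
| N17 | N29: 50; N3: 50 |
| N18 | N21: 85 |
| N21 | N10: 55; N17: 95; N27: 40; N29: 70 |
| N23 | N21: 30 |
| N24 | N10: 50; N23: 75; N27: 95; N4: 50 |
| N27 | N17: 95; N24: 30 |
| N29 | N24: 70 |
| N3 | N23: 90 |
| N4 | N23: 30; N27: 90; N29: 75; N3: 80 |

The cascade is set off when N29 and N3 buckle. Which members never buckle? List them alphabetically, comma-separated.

N10, N17, N18, N21, N27, N4

Round 1 — N29, N3 buckle (initial).
  N23: +90 → 90 ≥ 50
  N24: +70 → 70 ≥ 50
Round 2 — N23, N24 buckle.
  N10: +50 → 50 < 90
  N21: +30 → 30 < 60
  N27: +95 → 95 < 110
  N4: +50 → 50 < 90
No further bucklings.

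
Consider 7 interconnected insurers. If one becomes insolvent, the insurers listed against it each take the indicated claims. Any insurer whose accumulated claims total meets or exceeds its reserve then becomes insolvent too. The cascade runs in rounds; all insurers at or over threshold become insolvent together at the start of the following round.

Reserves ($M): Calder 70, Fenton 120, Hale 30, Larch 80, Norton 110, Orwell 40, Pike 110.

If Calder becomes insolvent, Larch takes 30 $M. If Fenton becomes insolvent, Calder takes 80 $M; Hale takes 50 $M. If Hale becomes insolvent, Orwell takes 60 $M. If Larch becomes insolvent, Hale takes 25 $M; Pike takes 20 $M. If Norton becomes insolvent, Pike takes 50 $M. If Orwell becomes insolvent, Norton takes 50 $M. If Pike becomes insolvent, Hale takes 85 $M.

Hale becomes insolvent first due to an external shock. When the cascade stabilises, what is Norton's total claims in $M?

50

Round 1 — Hale becomes insolvent (initial).
  Orwell: +60 → 60 ≥ 40
Round 2 — Orwell becomes insolvent.
  Norton: +50 → 50 < 110
No further insolvencies.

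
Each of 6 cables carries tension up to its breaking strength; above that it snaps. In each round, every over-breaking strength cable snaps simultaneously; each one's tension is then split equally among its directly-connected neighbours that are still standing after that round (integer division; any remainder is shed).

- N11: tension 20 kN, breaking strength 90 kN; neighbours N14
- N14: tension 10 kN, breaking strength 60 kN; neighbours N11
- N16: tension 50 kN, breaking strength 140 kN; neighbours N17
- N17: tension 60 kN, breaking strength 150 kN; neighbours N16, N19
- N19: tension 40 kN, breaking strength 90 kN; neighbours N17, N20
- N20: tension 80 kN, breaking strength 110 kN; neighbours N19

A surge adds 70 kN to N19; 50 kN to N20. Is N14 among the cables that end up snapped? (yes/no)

no

Round 1 — N19 at 110 > 90; N20 at 130 > 110. N19, N20 snap.
  N19 sheds 110 kN to N17: 110 each.
    N17: 60+110 = 170 > 150
  N20 sheds 130 kN: no online neighbours, lost.
Round 2 — N17 snaps.
  N17 sheds 170 kN to N16: 170 each.
    N16: 50+170 = 220 > 140
Round 3 — N16 snaps.
  N16 sheds 220 kN: no online neighbours, lost.
No further breaks.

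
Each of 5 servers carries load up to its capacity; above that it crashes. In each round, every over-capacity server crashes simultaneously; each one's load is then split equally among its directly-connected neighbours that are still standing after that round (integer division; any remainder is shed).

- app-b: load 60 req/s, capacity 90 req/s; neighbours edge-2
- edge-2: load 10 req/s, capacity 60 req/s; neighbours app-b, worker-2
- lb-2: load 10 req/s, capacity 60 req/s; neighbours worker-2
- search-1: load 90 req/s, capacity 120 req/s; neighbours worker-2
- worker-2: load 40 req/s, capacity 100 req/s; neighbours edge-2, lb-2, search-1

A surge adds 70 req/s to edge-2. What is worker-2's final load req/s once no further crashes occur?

80

Round 1 — edge-2 at 80 > 60. edge-2 crashes.
  edge-2 sheds 80 req/s to app-b, worker-2: 40 each.
    app-b: 60+40 = 100 > 90
    worker-2: 40+40 = 80 ≤ 100
Round 2 — app-b crashes.
  app-b sheds 100 req/s: no online neighbours, lost.
No further crashes.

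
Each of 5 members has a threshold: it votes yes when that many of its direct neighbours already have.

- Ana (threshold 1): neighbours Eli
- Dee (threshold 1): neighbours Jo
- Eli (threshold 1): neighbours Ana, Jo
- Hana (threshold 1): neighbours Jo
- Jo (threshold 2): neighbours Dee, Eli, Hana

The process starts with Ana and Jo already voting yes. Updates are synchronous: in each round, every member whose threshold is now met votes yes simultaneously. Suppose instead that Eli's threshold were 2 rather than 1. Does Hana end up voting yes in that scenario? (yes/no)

With Eli's threshold at 2:
Round 1 — Ana, Jo vote yes (initial).
Round 2 — checking thresholds:
  Dee: 1 of 1 neighbours ≥ 1, votes yes.
  Eli: 2 of 2 neighbours ≥ 2, votes yes.
  Hana: 1 of 1 neighbours ≥ 1, votes yes.
Round 3 — no new yes votes; cascade stops.

yes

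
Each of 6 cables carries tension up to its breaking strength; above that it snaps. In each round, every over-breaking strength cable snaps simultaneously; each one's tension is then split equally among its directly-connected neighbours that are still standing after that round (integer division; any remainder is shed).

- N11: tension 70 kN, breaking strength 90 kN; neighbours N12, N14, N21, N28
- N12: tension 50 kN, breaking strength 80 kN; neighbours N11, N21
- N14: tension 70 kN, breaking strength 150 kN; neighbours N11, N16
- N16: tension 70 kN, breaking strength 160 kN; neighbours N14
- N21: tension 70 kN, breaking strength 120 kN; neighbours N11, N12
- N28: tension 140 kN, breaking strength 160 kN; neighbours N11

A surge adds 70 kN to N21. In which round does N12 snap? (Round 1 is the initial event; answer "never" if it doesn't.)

Round 1 — N21 at 140 > 120. N21 snaps.
  N21 sheds 140 kN to N11, N12: 70 each.
    N11: 70+70 = 140 > 90
    N12: 50+70 = 120 > 80
Round 2 — N11, N12 snap.
  N11 sheds 140 kN to N14, N28: 70 each.
    N14: 70+70 = 140 ≤ 150
    N28: 140+70 = 210 > 160
  N12 sheds 120 kN: no online neighbours, lost.
Round 3 — N28 snaps.
  N28 sheds 210 kN: no online neighbours, lost.
No further breaks.

2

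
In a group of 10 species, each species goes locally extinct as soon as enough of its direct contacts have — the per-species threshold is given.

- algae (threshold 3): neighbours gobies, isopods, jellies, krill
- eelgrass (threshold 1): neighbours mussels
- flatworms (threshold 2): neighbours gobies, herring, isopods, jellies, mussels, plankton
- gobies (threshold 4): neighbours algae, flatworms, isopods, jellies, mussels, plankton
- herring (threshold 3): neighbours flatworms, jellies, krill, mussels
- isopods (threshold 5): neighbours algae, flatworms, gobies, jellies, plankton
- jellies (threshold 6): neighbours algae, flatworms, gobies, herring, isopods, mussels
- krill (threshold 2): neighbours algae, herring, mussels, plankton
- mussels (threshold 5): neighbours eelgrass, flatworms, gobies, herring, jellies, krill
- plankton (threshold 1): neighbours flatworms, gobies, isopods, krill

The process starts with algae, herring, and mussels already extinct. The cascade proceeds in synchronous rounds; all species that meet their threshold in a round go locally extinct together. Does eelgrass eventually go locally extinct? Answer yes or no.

Round 1 — algae, herring, mussels go locally extinct (initial).
Round 2 — checking thresholds:
  eelgrass: 1 of 1 neighbours ≥ 1, goes locally extinct.
  flatworms: 2 of 6 neighbours ≥ 2, goes locally extinct.
  gobies: 2 of 6 neighbours < 4, below threshold.
  isopods: 1 of 5 neighbours < 5, below threshold.
  jellies: 3 of 6 neighbours < 6, below threshold.
  krill: 3 of 4 neighbours ≥ 2, goes locally extinct.
Round 3 — checking thresholds:
  gobies: 3 of 6 neighbours < 4, below threshold.
  isopods: 2 of 5 neighbours < 5, below threshold.
  jellies: 4 of 6 neighbours < 6, below threshold.
  plankton: 2 of 4 neighbours ≥ 1, goes locally extinct.
Round 4 — checking thresholds:
  gobies: 4 of 6 neighbours ≥ 4, goes locally extinct.
  isopods: 3 of 5 neighbours < 5, below threshold.
  jellies: 4 of 6 neighbours < 6, below threshold.
Round 5 — no new extinctions; cascade stops.

yes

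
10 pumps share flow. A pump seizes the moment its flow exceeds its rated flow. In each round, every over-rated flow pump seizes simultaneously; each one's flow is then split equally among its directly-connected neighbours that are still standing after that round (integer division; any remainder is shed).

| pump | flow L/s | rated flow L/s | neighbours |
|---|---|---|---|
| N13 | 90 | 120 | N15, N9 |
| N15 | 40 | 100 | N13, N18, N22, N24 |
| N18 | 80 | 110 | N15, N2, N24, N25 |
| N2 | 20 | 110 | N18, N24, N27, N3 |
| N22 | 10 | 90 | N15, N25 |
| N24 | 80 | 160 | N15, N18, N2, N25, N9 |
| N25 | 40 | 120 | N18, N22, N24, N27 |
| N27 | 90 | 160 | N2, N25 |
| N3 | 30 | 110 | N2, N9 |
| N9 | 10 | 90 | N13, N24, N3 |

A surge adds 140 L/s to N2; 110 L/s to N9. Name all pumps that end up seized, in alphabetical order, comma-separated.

N13, N15, N18, N2, N22, N24, N25, N27, N9

Round 1 — N2 at 160 > 110; N9 at 120 > 90. N2, N9 seize.
  N2 sheds 160 L/s to N18, N24, N27, N3: 40 each.
    N18: 80+40 = 120 > 110
    N24: 80+40 = 120 ≤ 160
    N27: 90+40 = 130 ≤ 160
    N3: 30+40 = 70 ≤ 110
  N9 sheds 120 L/s to N13, N24, N3: 40 each.
    N13: 90+40 = 130 > 120
    N24: 120+40 = 160 ≤ 160
    N3: 70+40 = 110 ≤ 110
Round 2 — N13, N18 seize.
  N13 sheds 130 L/s to N15: 130 each.
    N15: 40+130 = 170 > 100
  N18 sheds 120 L/s to N15, N24, N25: 40 each.
    N15: 170+40 = 210 > 100
    N24: 160+40 = 200 > 160
    N25: 40+40 = 80 ≤ 120
Round 3 — N15, N24 seize.
  N15 sheds 210 L/s to N22: 210 each.
    N22: 10+210 = 220 > 90
  N24 sheds 200 L/s to N25: 200 each.
    N25: 80+200 = 280 > 120
Round 4 — N22, N25 seize.
  N22 sheds 220 L/s: no online neighbours, lost.
  N25 sheds 280 L/s to N27: 280 each.
    N27: 130+280 = 410 > 160
Round 5 — N27 seizes.
  N27 sheds 410 L/s: no online neighbours, lost.
No further seizures.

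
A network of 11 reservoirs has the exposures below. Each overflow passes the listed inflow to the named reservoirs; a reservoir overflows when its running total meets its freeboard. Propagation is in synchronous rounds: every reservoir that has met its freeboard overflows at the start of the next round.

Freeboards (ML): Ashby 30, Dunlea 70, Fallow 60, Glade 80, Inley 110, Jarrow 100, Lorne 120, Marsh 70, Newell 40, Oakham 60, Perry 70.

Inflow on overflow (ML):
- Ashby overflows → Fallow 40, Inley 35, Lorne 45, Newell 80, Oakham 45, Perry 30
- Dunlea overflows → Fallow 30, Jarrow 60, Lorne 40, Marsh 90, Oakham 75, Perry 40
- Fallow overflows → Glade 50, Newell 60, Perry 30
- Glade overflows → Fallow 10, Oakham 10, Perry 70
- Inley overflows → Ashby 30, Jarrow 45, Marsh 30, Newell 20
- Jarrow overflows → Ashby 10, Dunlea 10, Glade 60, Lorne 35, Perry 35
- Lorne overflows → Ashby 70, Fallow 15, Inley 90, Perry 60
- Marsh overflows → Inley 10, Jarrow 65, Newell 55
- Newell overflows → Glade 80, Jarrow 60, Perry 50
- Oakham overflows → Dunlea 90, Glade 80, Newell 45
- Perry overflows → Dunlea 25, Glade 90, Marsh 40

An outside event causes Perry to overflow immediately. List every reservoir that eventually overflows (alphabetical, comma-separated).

Glade, Perry

Round 1 — Perry overflows (initial).
  Dunlea: +25 → 25 < 70
  Glade: +90 → 90 ≥ 80
  Marsh: +40 → 40 < 70
Round 2 — Glade overflows.
  Fallow: +10 → 10 < 60
  Oakham: +10 → 10 < 60
No further overflows.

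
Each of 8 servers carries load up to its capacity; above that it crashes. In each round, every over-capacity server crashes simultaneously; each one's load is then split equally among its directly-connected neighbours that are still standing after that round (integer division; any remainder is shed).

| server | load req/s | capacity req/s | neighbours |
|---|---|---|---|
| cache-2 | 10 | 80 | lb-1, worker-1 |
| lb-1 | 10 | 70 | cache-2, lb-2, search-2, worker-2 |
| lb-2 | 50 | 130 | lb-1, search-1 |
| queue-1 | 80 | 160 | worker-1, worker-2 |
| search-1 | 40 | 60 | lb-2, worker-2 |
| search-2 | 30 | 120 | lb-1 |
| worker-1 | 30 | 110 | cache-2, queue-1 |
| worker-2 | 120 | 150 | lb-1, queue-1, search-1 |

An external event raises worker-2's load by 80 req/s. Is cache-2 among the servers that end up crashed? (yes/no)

Round 1 — worker-2 at 200 > 150. worker-2 crashes.
  worker-2 sheds 200 req/s to lb-1, queue-1, search-1: 66 each (2 lost).
    lb-1: 10+66 = 76 > 70
    queue-1: 80+66 = 146 ≤ 160
    search-1: 40+66 = 106 > 60
Round 2 — lb-1, search-1 crash.
  lb-1 sheds 76 req/s to cache-2, lb-2, search-2: 25 each (1 lost).
    cache-2: 10+25 = 35 ≤ 80
    lb-2: 50+25 = 75 ≤ 130
    search-2: 30+25 = 55 ≤ 120
  search-1 sheds 106 req/s to lb-2: 106 each.
    lb-2: 75+106 = 181 > 130
Round 3 — lb-2 crashes.
  lb-2 sheds 181 req/s: no online neighbours, lost.
No further crashes.

no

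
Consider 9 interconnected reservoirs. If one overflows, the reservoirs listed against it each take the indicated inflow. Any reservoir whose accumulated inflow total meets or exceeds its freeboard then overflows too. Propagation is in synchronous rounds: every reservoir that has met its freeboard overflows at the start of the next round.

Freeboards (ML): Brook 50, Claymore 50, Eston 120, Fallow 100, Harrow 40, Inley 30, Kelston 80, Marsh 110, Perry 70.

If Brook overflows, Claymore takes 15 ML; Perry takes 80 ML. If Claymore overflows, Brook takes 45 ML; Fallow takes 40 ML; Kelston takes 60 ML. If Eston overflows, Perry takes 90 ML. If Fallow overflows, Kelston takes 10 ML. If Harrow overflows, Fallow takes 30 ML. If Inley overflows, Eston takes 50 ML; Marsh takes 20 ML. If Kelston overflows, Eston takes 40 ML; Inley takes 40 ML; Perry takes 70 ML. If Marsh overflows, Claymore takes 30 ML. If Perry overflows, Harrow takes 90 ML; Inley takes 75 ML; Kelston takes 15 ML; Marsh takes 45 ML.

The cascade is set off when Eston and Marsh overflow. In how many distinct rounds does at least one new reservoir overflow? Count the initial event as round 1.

3

Round 1 — Eston, Marsh overflow (initial).
  Claymore: +30 → 30 < 50
  Perry: +90 → 90 ≥ 70
Round 2 — Perry overflows.
  Harrow: +90 → 90 ≥ 40
  Inley: +75 → 75 ≥ 30
  Kelston: +15 → 15 < 80
Round 3 — Harrow, Inley overflow.
  Fallow: +30 → 30 < 100
No further overflows.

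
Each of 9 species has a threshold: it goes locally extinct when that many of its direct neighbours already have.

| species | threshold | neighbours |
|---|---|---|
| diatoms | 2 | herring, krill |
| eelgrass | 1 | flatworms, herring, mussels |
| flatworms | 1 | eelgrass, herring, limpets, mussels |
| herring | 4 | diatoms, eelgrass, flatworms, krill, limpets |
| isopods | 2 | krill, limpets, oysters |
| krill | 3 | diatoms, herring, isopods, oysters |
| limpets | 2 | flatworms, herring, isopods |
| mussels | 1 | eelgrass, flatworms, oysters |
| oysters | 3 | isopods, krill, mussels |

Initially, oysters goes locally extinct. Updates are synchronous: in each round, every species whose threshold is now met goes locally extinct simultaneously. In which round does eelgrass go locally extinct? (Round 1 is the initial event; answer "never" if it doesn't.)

Round 1 — oysters goes locally extinct (initial).
Round 2 — checking thresholds:
  isopods: 1 of 3 neighbours < 2, not yet.
  krill: 1 of 4 neighbours < 3, not yet.
  mussels: 1 of 3 neighbours ≥ 1, goes locally extinct.
Round 3 — checking thresholds:
  eelgrass: 1 of 3 neighbours ≥ 1, goes locally extinct.
  flatworms: 1 of 4 neighbours ≥ 1, goes locally extinct.
  isopods: 1 of 3 neighbours < 2, not yet.
  krill: 1 of 4 neighbours < 3, not yet.
Round 4 — no new extinctions; cascade stops.

3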